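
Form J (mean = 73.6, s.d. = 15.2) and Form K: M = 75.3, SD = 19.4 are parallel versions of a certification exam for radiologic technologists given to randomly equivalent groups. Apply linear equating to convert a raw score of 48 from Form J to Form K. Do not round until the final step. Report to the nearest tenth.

42.6

Linear equating: y = (SD_Y/SD_X)(x − M_X) + M_Y
y = (19.4/15.2)(48 − 73.6) + 75.3
y = 1.276316 × -25.6 + 75.3 = -32.6737 + 75.3 = 42.6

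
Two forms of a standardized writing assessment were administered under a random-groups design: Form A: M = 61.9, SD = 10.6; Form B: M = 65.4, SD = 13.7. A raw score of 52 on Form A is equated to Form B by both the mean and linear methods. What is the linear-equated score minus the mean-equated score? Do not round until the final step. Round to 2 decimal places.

-2.90

Mean-equated: 52 + (65.4 − 61.9) = 55.50
Linear-equated: (13.7/10.6)(52 − 61.9) + 65.4 = 52.605
Difference = 52.605 − 55.50 = -2.90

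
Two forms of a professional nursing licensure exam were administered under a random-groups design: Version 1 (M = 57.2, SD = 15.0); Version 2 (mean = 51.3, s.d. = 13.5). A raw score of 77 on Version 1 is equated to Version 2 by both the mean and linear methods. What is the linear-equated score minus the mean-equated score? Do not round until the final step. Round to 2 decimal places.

-1.98

Mean-equated: 77 + (51.3 − 57.2) = 71.10
Linear-equated: (13.5/15.0)(77 − 57.2) + 51.3 = 69.120
Difference = 69.120 − 71.10 = -1.98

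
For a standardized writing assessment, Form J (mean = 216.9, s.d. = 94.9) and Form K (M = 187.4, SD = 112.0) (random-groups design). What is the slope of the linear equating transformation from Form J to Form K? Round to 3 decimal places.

1.180

A = SD_Y / SD_X = 112.0 / 94.9 = 1.180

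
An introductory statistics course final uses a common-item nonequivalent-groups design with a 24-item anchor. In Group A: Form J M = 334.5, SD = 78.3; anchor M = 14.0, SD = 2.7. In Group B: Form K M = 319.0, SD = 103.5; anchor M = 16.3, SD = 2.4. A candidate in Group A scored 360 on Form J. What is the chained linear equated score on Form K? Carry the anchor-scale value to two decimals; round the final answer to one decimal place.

Form J → anchor (Group A): v = (2.7/78.3)(360 − 334.5) + 14.0 = 14.88
anchor → Form K (Group B): y = (103.5/2.4)(14.88 − 16.3) + 319.0 = 257.8

257.8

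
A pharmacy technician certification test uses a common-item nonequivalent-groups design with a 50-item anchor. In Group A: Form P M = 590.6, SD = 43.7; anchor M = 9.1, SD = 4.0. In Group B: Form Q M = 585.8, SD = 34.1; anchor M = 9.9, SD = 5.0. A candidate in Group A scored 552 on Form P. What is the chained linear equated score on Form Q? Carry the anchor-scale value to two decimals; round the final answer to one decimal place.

Form P → anchor (Group A): v = (4.0/43.7)(552 − 590.6) + 9.1 = 5.57
anchor → Form Q (Group B): y = (34.1/5.0)(5.57 − 9.9) + 585.8 = 556.3

556.3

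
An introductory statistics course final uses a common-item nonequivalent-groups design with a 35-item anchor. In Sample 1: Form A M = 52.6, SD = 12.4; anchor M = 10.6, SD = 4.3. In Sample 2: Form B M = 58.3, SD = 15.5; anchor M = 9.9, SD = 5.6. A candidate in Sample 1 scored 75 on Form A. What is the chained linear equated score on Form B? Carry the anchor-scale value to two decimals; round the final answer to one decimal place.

Form A → anchor (Sample 1): v = (4.3/12.4)(75 − 52.6) + 10.6 = 18.37
anchor → Form B (Sample 2): y = (15.5/5.6)(18.37 − 9.9) + 58.3 = 81.7

81.7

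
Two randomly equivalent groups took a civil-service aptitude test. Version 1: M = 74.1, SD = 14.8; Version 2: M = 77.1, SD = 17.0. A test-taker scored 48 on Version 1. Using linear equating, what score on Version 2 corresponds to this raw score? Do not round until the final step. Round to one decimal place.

Linear equating: y = (SD_Y/SD_X)(x − M_X) + M_Y
y = (17.0/14.8)(48 − 74.1) + 77.1
y = 1.148649 × -26.1 + 77.1 = -29.9797 + 77.1 = 47.1

47.1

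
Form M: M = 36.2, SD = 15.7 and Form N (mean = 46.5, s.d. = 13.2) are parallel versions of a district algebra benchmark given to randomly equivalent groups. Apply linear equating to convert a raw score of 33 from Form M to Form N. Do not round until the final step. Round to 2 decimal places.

Linear equating: y = (SD_Y/SD_X)(x − M_X) + M_Y
y = (13.2/15.7)(33 − 36.2) + 46.5
y = 0.840764 × -3.2 + 46.5 = -2.6904 + 46.5 = 43.81

43.81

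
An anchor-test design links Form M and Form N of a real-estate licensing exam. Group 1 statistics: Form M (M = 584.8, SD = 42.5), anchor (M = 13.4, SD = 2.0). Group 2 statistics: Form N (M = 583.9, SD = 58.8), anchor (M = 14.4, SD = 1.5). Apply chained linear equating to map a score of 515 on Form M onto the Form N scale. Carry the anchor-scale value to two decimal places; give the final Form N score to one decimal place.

416.1

Form M → anchor (Group 1): v = (2.0/42.5)(515 − 584.8) + 13.4 = 10.12
anchor → Form N (Group 2): y = (58.8/1.5)(10.12 − 14.4) + 583.9 = 416.1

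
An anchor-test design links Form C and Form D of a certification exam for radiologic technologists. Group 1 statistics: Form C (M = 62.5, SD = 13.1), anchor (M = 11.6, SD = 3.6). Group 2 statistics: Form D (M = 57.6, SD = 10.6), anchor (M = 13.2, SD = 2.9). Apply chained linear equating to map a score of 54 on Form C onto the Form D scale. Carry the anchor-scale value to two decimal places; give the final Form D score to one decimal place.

43.2

Form C → anchor (Group 1): v = (3.6/13.1)(54 − 62.5) + 11.6 = 9.26
anchor → Form D (Group 2): y = (10.6/2.9)(9.26 − 13.2) + 57.6 = 43.2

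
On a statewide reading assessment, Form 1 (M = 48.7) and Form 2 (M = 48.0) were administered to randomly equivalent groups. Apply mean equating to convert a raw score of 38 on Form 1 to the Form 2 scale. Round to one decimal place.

Mean equating: y = x + (M_Y − M_X) = 38 + (48.0 − 48.7) = 37.3

37.3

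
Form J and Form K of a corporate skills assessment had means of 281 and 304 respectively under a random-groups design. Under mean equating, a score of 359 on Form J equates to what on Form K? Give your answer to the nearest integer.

382

Mean equating: y = x + (M_Y − M_X) = 359 + (304 − 281) = 382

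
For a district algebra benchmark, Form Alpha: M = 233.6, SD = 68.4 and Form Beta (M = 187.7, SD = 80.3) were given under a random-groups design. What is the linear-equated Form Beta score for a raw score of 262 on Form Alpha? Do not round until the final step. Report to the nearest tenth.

Linear equating: y = (SD_Y/SD_X)(x − M_X) + M_Y
y = (80.3/68.4)(262 − 233.6) + 187.7
y = 1.173977 × 28.4 + 187.7 = 33.3409 + 187.7 = 221.0

221.0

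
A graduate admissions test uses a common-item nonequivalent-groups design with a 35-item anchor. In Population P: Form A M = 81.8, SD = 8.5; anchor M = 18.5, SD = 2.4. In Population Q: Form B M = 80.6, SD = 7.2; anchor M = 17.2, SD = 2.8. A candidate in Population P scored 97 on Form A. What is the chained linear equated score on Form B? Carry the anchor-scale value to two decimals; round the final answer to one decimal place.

Form A → anchor (Population P): v = (2.4/8.5)(97 − 81.8) + 18.5 = 22.79
anchor → Form B (Population Q): y = (7.2/2.8)(22.79 − 17.2) + 80.6 = 95.0

95.0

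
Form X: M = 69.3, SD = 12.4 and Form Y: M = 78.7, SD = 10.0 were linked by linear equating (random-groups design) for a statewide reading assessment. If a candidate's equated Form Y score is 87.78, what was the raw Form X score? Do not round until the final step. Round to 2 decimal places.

Invert y = (SD_Y/SD_X)(x − M_X) + M_Y:
x = (SD_X/SD_Y)(y − M_Y) + M_X = (12.4/10.0)(87.78 − 78.7) + 69.3
x = 1.240000 × 9.080 + 69.3 = 80.56

80.56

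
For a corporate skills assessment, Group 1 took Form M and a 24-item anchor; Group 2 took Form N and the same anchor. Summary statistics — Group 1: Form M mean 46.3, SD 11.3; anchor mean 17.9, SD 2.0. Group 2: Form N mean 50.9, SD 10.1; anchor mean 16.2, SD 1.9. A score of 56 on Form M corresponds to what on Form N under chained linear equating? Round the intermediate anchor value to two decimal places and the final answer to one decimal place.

Form M → anchor (Group 1): v = (2.0/11.3)(56 − 46.3) + 17.9 = 19.62
anchor → Form N (Group 2): y = (10.1/1.9)(19.62 − 16.2) + 50.9 = 69.1

69.1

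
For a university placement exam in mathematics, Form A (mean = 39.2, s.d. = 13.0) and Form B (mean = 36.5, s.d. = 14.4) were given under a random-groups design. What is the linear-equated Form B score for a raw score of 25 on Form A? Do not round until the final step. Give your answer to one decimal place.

20.8

Linear equating: y = (SD_Y/SD_X)(x − M_X) + M_Y
y = (14.4/13.0)(25 − 39.2) + 36.5
y = 1.107692 × -14.2 + 36.5 = -15.7292 + 36.5 = 20.8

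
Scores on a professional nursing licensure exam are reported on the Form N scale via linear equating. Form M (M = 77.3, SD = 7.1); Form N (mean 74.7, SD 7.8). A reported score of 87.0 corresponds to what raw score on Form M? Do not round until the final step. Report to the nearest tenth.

88.5

Invert y = (SD_Y/SD_X)(x − M_X) + M_Y:
x = (SD_X/SD_Y)(y − M_Y) + M_X = (7.1/7.8)(87.0 − 74.7) + 77.3
x = 0.910256 × 12.300 + 77.3 = 88.5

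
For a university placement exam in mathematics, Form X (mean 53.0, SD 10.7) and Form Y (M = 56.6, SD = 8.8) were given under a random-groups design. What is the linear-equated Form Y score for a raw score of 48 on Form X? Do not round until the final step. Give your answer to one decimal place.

Linear equating: y = (SD_Y/SD_X)(x − M_X) + M_Y
y = (8.8/10.7)(48 − 53.0) + 56.6
y = 0.822430 × -5.0 + 56.6 = -4.1121 + 56.6 = 52.5

52.5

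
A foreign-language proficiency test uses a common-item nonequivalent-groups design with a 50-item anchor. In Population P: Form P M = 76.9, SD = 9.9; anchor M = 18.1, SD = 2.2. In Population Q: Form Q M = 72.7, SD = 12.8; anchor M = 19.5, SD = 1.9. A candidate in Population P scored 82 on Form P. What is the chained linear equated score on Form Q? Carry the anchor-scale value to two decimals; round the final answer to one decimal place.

Form P → anchor (Population P): v = (2.2/9.9)(82 − 76.9) + 18.1 = 19.23
anchor → Form Q (Population Q): y = (12.8/1.9)(19.23 − 19.5) + 72.7 = 70.9

70.9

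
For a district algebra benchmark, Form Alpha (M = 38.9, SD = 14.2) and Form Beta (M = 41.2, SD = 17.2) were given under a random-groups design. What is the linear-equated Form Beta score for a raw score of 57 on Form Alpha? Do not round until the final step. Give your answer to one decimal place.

63.1

Linear equating: y = (SD_Y/SD_X)(x − M_X) + M_Y
y = (17.2/14.2)(57 − 38.9) + 41.2
y = 1.211268 × 18.1 + 41.2 = 21.9239 + 41.2 = 63.1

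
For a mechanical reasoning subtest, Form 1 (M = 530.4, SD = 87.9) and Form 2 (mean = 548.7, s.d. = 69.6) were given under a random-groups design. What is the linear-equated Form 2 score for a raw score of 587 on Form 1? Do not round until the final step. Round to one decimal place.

593.5

Linear equating: y = (SD_Y/SD_X)(x − M_X) + M_Y
y = (69.6/87.9)(587 − 530.4) + 548.7
y = 0.791809 × 56.6 + 548.7 = 44.8164 + 548.7 = 593.5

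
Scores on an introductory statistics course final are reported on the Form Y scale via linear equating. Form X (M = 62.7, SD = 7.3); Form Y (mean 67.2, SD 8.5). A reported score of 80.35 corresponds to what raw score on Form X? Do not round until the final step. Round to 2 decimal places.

73.99

Invert y = (SD_Y/SD_X)(x − M_X) + M_Y:
x = (SD_X/SD_Y)(y − M_Y) + M_X = (7.3/8.5)(80.35 − 67.2) + 62.7
x = 0.858824 × 13.150 + 62.7 = 73.99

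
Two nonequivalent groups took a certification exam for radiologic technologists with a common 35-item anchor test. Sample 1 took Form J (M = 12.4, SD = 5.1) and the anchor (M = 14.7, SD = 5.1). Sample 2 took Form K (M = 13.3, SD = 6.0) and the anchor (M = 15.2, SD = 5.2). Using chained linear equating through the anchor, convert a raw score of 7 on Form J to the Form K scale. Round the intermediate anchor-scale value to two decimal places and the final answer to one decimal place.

Form J → anchor (Sample 1): v = (5.1/5.1)(7 − 12.4) + 14.7 = 9.30
anchor → Form K (Sample 2): y = (6.0/5.2)(9.30 − 15.2) + 13.3 = 6.5

6.5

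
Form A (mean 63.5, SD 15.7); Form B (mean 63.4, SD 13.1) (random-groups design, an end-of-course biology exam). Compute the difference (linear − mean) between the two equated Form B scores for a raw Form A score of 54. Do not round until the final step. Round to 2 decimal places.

1.57

Mean-equated: 54 + (63.4 − 63.5) = 53.90
Linear-equated: (13.1/15.7)(54 − 63.5) + 63.4 = 55.473
Difference = 55.473 − 53.90 = 1.57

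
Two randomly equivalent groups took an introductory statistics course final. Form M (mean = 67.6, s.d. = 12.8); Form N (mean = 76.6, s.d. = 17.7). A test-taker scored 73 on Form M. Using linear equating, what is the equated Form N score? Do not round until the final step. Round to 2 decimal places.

84.07

Linear equating: y = (SD_Y/SD_X)(x − M_X) + M_Y
y = (17.7/12.8)(73 − 67.6) + 76.6
y = 1.382812 × 5.4 + 76.6 = 7.4672 + 76.6 = 84.07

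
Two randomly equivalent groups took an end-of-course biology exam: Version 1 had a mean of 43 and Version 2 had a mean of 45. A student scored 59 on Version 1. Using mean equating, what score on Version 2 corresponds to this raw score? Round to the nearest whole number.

61

Mean equating: y = x + (M_Y − M_X) = 59 + (45 − 43) = 61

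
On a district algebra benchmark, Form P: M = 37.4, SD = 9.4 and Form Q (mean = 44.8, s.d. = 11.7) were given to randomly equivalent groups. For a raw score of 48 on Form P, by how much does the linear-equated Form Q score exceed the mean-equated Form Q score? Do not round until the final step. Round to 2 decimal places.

2.59

Mean-equated: 48 + (44.8 − 37.4) = 55.40
Linear-equated: (11.7/9.4)(48 − 37.4) + 44.8 = 57.994
Difference = 57.994 − 55.40 = 2.59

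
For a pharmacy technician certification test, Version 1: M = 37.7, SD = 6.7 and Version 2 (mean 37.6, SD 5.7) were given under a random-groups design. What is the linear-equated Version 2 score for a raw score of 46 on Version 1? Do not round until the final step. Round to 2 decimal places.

44.66

Linear equating: y = (SD_Y/SD_X)(x − M_X) + M_Y
y = (5.7/6.7)(46 − 37.7) + 37.6
y = 0.850746 × 8.3 + 37.6 = 7.0612 + 37.6 = 44.66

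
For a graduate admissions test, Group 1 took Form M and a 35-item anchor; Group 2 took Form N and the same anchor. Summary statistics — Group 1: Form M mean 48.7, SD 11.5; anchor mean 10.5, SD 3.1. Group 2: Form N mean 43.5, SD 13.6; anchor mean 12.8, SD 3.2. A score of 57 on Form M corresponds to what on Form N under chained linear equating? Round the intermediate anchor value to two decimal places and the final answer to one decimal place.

Form M → anchor (Group 1): v = (3.1/11.5)(57 − 48.7) + 10.5 = 12.74
anchor → Form N (Group 2): y = (13.6/3.2)(12.74 − 12.8) + 43.5 = 43.2

43.2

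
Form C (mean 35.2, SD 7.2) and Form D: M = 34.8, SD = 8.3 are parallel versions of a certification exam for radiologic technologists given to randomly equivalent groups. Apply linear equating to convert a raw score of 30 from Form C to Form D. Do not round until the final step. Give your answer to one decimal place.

28.8

Linear equating: y = (SD_Y/SD_X)(x − M_X) + M_Y
y = (8.3/7.2)(30 − 35.2) + 34.8
y = 1.152778 × -5.2 + 34.8 = -5.9944 + 34.8 = 28.8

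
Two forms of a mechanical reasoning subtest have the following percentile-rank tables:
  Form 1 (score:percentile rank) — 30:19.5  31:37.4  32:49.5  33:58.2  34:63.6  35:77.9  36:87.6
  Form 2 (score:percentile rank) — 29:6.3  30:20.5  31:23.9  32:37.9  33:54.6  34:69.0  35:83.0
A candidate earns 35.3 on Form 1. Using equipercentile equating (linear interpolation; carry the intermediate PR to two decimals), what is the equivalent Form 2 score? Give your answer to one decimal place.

34.8

PR of 35.3 on Form 1: 77.9 + (35.3 − 35)/(36 − 35) × (87.6 − 77.9) = 80.81
On Form 2, PR 80.81 falls between score 34 (PR 69.0) and 35 (PR 83.0).
Interpolate: 34 + (80.81 − 69.0)/(83.0 − 69.0) × (35 − 34) = 34.8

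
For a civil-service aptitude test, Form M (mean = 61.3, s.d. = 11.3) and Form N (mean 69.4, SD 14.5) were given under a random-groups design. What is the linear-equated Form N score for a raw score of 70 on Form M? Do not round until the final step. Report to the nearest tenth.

80.6

Linear equating: y = (SD_Y/SD_X)(x − M_X) + M_Y
y = (14.5/11.3)(70 − 61.3) + 69.4
y = 1.283186 × 8.7 + 69.4 = 11.1637 + 69.4 = 80.6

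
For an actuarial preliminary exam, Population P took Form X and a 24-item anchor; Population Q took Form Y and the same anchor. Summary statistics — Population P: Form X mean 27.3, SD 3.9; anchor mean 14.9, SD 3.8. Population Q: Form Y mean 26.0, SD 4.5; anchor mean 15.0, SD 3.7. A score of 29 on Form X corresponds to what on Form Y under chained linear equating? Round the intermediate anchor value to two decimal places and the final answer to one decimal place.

Form X → anchor (Population P): v = (3.8/3.9)(29 − 27.3) + 14.9 = 16.56
anchor → Form Y (Population Q): y = (4.5/3.7)(16.56 − 15.0) + 26.0 = 27.9

27.9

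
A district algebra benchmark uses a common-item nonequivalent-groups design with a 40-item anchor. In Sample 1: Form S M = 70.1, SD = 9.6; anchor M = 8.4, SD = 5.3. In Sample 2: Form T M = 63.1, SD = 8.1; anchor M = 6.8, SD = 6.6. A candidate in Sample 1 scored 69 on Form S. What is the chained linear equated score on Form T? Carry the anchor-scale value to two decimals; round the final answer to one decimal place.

64.3

Form S → anchor (Sample 1): v = (5.3/9.6)(69 − 70.1) + 8.4 = 7.79
anchor → Form T (Sample 2): y = (8.1/6.6)(7.79 − 6.8) + 63.1 = 64.3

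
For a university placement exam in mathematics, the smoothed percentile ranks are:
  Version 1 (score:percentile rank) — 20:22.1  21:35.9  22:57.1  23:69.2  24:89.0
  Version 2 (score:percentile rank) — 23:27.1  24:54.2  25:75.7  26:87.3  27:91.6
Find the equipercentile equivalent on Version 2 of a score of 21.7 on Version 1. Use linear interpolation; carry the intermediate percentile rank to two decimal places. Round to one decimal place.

23.9

PR of 21.7 on Version 1: 35.9 + (21.7 − 21)/(22 − 21) × (57.1 − 35.9) = 50.74
On Version 2, PR 50.74 falls between score 23 (PR 27.1) and 24 (PR 54.2).
Interpolate: 23 + (50.74 − 27.1)/(54.2 − 27.1) × (24 − 23) = 23.9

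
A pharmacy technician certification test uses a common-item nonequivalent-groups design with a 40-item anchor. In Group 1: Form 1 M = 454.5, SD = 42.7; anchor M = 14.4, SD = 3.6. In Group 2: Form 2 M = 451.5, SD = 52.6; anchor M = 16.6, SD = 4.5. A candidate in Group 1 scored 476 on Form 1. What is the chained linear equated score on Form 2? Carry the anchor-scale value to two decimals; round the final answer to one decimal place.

Form 1 → anchor (Group 1): v = (3.6/42.7)(476 − 454.5) + 14.4 = 16.21
anchor → Form 2 (Group 2): y = (52.6/4.5)(16.21 − 16.6) + 451.5 = 446.9

446.9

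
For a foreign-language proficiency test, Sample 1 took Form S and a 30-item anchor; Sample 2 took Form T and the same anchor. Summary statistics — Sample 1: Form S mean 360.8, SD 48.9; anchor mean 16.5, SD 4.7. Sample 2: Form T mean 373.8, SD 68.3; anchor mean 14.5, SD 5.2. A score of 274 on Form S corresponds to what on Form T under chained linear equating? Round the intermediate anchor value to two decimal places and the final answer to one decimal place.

Form S → anchor (Sample 1): v = (4.7/48.9)(274 − 360.8) + 16.5 = 8.16
anchor → Form T (Sample 2): y = (68.3/5.2)(8.16 − 14.5) + 373.8 = 290.5

290.5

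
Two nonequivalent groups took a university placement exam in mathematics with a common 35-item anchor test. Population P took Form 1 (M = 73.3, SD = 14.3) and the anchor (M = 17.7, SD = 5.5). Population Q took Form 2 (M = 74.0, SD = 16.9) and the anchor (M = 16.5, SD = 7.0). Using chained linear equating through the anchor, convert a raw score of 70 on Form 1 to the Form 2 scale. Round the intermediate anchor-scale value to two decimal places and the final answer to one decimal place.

73.8

Form 1 → anchor (Population P): v = (5.5/14.3)(70 − 73.3) + 17.7 = 16.43
anchor → Form 2 (Population Q): y = (16.9/7.0)(16.43 − 16.5) + 74.0 = 73.8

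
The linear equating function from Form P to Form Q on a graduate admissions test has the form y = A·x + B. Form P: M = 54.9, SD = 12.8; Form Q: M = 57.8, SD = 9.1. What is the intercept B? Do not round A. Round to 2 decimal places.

18.77

A = SD_Y / SD_X = 9.1 / 12.8 = 0.710937
B = M_Y − A·M_X = 57.8 − 0.710937 × 54.9 = 18.77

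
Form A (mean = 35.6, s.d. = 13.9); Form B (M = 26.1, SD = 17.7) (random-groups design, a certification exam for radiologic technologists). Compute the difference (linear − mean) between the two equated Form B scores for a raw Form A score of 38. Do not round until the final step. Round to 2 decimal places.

Mean-equated: 38 + (26.1 − 35.6) = 28.50
Linear-equated: (17.7/13.9)(38 − 35.6) + 26.1 = 29.156
Difference = 29.156 − 28.50 = 0.66

0.66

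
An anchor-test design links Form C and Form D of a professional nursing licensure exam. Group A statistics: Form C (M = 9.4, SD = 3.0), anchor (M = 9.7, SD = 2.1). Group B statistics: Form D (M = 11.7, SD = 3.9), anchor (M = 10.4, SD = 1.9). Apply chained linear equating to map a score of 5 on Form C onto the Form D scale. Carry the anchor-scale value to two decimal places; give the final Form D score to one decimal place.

Form C → anchor (Group A): v = (2.1/3.0)(5 − 9.4) + 9.7 = 6.62
anchor → Form D (Group B): y = (3.9/1.9)(6.62 − 10.4) + 11.7 = 3.9

3.9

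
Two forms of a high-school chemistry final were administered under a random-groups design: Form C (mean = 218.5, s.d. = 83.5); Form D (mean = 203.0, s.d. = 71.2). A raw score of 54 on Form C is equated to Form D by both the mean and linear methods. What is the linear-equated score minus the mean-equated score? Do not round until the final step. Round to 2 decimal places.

24.23

Mean-equated: 54 + (203.0 − 218.5) = 38.50
Linear-equated: (71.2/83.5)(54 − 218.5) + 203.0 = 62.732
Difference = 62.732 − 38.50 = 24.23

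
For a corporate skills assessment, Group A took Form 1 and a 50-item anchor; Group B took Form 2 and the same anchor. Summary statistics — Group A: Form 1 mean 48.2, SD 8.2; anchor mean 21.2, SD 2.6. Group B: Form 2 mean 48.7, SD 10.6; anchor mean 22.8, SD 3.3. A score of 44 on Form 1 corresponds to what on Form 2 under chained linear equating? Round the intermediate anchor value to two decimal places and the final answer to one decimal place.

39.3

Form 1 → anchor (Group A): v = (2.6/8.2)(44 − 48.2) + 21.2 = 19.87
anchor → Form 2 (Group B): y = (10.6/3.3)(19.87 − 22.8) + 48.7 = 39.3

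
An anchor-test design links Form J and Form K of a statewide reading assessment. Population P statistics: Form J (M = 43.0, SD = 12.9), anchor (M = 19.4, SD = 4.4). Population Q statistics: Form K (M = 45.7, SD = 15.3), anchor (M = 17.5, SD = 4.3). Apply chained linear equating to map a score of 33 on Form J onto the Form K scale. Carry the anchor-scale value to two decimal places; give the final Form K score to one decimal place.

Form J → anchor (Population P): v = (4.4/12.9)(33 − 43.0) + 19.4 = 15.99
anchor → Form K (Population Q): y = (15.3/4.3)(15.99 − 17.5) + 45.7 = 40.3

40.3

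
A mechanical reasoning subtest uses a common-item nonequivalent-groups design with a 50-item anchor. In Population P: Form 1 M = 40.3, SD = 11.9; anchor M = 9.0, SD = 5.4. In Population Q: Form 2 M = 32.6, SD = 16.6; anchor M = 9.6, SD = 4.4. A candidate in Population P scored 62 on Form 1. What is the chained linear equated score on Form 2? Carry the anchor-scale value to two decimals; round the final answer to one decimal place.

67.5

Form 1 → anchor (Population P): v = (5.4/11.9)(62 − 40.3) + 9.0 = 18.85
anchor → Form 2 (Population Q): y = (16.6/4.4)(18.85 − 9.6) + 32.6 = 67.5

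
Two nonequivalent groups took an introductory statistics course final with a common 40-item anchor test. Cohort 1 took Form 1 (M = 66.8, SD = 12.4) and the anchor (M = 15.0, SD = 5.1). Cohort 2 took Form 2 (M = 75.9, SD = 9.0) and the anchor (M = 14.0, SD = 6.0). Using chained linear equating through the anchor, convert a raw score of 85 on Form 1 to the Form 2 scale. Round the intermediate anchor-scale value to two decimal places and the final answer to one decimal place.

88.6

Form 1 → anchor (Cohort 1): v = (5.1/12.4)(85 − 66.8) + 15.0 = 22.49
anchor → Form 2 (Cohort 2): y = (9.0/6.0)(22.49 − 14.0) + 75.9 = 88.6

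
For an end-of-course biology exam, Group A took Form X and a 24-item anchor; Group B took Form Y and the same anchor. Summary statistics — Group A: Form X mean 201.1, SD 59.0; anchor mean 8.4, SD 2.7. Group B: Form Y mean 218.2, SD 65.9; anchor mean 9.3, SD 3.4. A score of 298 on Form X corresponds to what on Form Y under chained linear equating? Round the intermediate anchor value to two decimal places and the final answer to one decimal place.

286.6

Form X → anchor (Group A): v = (2.7/59.0)(298 − 201.1) + 8.4 = 12.83
anchor → Form Y (Group B): y = (65.9/3.4)(12.83 − 9.3) + 218.2 = 286.6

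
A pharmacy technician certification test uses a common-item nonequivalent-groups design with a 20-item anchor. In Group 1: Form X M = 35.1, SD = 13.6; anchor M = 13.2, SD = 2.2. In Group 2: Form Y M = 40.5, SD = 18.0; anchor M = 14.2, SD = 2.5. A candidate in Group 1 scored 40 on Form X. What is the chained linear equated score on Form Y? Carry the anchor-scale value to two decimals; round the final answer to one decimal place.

39.0

Form X → anchor (Group 1): v = (2.2/13.6)(40 − 35.1) + 13.2 = 13.99
anchor → Form Y (Group 2): y = (18.0/2.5)(13.99 − 14.2) + 40.5 = 39.0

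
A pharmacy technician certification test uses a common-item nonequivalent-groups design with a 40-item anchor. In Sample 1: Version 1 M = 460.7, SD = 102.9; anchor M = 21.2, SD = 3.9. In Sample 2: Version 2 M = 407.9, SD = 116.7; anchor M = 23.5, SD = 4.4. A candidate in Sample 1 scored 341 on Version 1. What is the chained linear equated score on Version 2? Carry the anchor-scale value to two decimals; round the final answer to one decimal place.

Version 1 → anchor (Sample 1): v = (3.9/102.9)(341 − 460.7) + 21.2 = 16.66
anchor → Version 2 (Sample 2): y = (116.7/4.4)(16.66 − 23.5) + 407.9 = 226.5

226.5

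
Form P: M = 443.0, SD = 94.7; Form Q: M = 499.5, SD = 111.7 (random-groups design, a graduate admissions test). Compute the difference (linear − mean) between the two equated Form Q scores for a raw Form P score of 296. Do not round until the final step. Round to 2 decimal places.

Mean-equated: 296 + (499.5 − 443.0) = 352.50
Linear-equated: (111.7/94.7)(296 − 443.0) + 499.5 = 326.111
Difference = 326.111 − 352.50 = -26.39

-26.39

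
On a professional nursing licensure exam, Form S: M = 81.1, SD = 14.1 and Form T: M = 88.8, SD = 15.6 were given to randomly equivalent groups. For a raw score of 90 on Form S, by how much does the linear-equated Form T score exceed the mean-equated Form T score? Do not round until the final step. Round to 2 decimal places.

Mean-equated: 90 + (88.8 − 81.1) = 97.70
Linear-equated: (15.6/14.1)(90 − 81.1) + 88.8 = 98.647
Difference = 98.647 − 97.70 = 0.95

0.95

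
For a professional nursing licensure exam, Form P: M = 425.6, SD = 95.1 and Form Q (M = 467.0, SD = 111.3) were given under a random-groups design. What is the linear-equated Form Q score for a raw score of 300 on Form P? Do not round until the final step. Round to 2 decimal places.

320.00

Linear equating: y = (SD_Y/SD_X)(x − M_X) + M_Y
y = (111.3/95.1)(300 − 425.6) + 467.0
y = 1.170347 × -125.6 + 467.0 = -146.9956 + 467.0 = 320.00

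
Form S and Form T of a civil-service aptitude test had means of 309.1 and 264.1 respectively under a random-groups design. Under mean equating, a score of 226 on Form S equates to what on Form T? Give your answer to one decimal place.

Mean equating: y = x + (M_Y − M_X) = 226 + (264.1 − 309.1) = 181.0

181.0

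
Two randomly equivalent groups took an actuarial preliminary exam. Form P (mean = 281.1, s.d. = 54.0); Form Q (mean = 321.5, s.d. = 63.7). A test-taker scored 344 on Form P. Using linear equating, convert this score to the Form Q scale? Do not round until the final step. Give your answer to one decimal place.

Linear equating: y = (SD_Y/SD_X)(x − M_X) + M_Y
y = (63.7/54.0)(344 − 281.1) + 321.5
y = 1.179630 × 62.9 + 321.5 = 74.1987 + 321.5 = 395.7

395.7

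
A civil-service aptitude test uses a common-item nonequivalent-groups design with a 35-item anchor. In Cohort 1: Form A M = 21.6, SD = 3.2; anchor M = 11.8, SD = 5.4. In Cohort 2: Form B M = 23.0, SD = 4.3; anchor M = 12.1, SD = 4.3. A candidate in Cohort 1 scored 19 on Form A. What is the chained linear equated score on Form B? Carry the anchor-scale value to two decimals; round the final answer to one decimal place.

Form A → anchor (Cohort 1): v = (5.4/3.2)(19 − 21.6) + 11.8 = 7.41
anchor → Form B (Cohort 2): y = (4.3/4.3)(7.41 − 12.1) + 23.0 = 18.3

18.3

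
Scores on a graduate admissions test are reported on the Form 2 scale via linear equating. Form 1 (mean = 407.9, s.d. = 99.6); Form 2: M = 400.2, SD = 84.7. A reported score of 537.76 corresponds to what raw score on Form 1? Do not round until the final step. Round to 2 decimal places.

Invert y = (SD_Y/SD_X)(x − M_X) + M_Y:
x = (SD_X/SD_Y)(y − M_Y) + M_X = (99.6/84.7)(537.76 − 400.2) + 407.9
x = 1.175915 × 137.560 + 407.9 = 569.66

569.66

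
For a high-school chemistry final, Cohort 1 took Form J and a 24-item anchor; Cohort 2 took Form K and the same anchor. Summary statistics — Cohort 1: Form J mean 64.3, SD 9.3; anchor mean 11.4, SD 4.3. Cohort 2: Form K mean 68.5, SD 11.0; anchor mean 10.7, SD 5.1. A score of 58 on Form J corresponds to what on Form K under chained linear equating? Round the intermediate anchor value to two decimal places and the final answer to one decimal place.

63.7

Form J → anchor (Cohort 1): v = (4.3/9.3)(58 − 64.3) + 11.4 = 8.49
anchor → Form K (Cohort 2): y = (11.0/5.1)(8.49 − 10.7) + 68.5 = 63.7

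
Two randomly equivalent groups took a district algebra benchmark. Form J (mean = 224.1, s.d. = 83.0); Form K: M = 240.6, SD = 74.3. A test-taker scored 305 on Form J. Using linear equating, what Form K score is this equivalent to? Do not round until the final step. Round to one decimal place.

313.0

Linear equating: y = (SD_Y/SD_X)(x − M_X) + M_Y
y = (74.3/83.0)(305 − 224.1) + 240.6
y = 0.895181 × 80.9 + 240.6 = 72.4201 + 240.6 = 313.0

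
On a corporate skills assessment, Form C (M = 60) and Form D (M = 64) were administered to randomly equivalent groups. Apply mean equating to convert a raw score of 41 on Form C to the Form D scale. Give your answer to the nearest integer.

45

Mean equating: y = x + (M_Y − M_X) = 41 + (64 − 60) = 45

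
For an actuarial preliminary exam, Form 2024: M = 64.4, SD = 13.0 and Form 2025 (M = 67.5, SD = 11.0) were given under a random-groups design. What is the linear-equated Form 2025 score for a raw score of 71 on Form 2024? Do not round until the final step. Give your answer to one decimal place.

Linear equating: y = (SD_Y/SD_X)(x − M_X) + M_Y
y = (11.0/13.0)(71 − 64.4) + 67.5
y = 0.846154 × 6.6 + 67.5 = 5.5846 + 67.5 = 73.1

73.1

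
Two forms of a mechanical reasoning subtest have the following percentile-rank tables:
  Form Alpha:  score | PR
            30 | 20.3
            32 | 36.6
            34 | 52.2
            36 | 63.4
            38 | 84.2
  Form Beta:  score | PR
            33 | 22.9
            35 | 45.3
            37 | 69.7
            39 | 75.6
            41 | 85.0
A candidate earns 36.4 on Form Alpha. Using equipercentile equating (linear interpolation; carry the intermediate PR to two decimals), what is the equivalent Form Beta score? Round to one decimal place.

36.8

PR of 36.4 on Form Alpha: 63.4 + (36.4 − 36)/(38 − 36) × (84.2 − 63.4) = 67.56
On Form Beta, PR 67.56 falls between score 35 (PR 45.3) and 37 (PR 69.7).
Interpolate: 35 + (67.56 − 45.3)/(69.7 − 45.3) × (37 − 35) = 36.8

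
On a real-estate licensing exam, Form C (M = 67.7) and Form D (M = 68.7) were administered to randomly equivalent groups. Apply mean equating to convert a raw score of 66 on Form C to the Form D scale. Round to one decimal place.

Mean equating: y = x + (M_Y − M_X) = 66 + (68.7 − 67.7) = 67.0

67.0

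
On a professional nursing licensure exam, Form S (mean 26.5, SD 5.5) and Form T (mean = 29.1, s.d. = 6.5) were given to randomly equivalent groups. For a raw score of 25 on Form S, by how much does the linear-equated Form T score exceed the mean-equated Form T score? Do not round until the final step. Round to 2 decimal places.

-0.27

Mean-equated: 25 + (29.1 − 26.5) = 27.60
Linear-equated: (6.5/5.5)(25 − 26.5) + 29.1 = 27.327
Difference = 27.327 − 27.60 = -0.27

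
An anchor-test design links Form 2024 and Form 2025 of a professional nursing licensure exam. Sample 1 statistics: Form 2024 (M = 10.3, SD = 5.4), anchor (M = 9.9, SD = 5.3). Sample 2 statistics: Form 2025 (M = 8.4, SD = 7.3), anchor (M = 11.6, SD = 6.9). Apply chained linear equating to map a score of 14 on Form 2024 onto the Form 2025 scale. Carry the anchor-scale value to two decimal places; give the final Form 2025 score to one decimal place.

Form 2024 → anchor (Sample 1): v = (5.3/5.4)(14 − 10.3) + 9.9 = 13.53
anchor → Form 2025 (Sample 2): y = (7.3/6.9)(13.53 − 11.6) + 8.4 = 10.4

10.4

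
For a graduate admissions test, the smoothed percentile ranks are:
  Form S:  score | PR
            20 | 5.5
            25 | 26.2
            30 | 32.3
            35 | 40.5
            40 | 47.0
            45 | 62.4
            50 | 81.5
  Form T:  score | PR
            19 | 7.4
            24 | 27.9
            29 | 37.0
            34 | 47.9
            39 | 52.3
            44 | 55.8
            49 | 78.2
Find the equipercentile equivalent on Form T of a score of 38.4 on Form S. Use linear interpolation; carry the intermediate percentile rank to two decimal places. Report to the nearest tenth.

32.6

PR of 38.4 on Form S: 40.5 + (38.4 − 35)/(40 − 35) × (47.0 − 40.5) = 44.92
On Form T, PR 44.92 falls between score 29 (PR 37.0) and 34 (PR 47.9).
Interpolate: 29 + (44.92 − 37.0)/(47.9 − 37.0) × (34 − 29) = 32.6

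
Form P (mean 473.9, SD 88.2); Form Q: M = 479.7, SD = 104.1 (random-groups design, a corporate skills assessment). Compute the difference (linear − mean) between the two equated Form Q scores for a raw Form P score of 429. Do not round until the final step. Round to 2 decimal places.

-8.09

Mean-equated: 429 + (479.7 − 473.9) = 434.80
Linear-equated: (104.1/88.2)(429 − 473.9) + 479.7 = 426.706
Difference = 426.706 − 434.80 = -8.09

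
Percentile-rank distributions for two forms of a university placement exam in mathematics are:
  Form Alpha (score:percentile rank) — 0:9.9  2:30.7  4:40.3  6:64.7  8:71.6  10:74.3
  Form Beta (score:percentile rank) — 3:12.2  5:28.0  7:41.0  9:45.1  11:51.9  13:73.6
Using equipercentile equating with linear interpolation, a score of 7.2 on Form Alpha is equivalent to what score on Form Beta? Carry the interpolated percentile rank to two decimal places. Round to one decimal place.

PR of 7.2 on Form Alpha: 64.7 + (7.2 − 6)/(8 − 6) × (71.6 − 64.7) = 68.84
On Form Beta, PR 68.84 falls between score 11 (PR 51.9) and 13 (PR 73.6).
Interpolate: 11 + (68.84 − 51.9)/(73.6 − 51.9) × (13 − 11) = 12.6

12.6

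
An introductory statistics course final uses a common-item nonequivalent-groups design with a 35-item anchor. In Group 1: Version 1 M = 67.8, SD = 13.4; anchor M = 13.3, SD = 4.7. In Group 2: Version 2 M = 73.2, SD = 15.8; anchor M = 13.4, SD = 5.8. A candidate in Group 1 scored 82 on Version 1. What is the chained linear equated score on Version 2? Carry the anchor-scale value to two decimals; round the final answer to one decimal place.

86.5

Version 1 → anchor (Group 1): v = (4.7/13.4)(82 − 67.8) + 13.3 = 18.28
anchor → Version 2 (Group 2): y = (15.8/5.8)(18.28 − 13.4) + 73.2 = 86.5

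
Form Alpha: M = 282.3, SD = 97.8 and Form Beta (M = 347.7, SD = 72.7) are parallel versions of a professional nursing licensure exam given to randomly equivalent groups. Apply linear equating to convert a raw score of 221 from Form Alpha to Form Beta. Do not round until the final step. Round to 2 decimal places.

Linear equating: y = (SD_Y/SD_X)(x − M_X) + M_Y
y = (72.7/97.8)(221 − 282.3) + 347.7
y = 0.743354 × -61.3 + 347.7 = -45.5676 + 347.7 = 302.13

302.13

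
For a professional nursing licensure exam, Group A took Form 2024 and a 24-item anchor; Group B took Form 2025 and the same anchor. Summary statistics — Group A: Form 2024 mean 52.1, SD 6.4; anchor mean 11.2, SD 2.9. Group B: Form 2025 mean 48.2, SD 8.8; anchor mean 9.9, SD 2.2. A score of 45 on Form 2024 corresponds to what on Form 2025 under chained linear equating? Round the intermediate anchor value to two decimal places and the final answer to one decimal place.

Form 2024 → anchor (Group A): v = (2.9/6.4)(45 − 52.1) + 11.2 = 7.98
anchor → Form 2025 (Group B): y = (8.8/2.2)(7.98 − 9.9) + 48.2 = 40.5

40.5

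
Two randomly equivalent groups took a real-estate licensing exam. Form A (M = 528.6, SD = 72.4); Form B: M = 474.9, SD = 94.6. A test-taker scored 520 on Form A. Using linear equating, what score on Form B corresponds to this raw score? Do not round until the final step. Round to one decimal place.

463.7

Linear equating: y = (SD_Y/SD_X)(x − M_X) + M_Y
y = (94.6/72.4)(520 − 528.6) + 474.9
y = 1.306630 × -8.6 + 474.9 = -11.2370 + 474.9 = 463.7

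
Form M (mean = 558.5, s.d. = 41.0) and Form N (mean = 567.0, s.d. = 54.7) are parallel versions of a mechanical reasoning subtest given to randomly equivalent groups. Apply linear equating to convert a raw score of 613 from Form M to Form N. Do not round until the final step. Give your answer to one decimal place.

639.7

Linear equating: y = (SD_Y/SD_X)(x − M_X) + M_Y
y = (54.7/41.0)(613 − 558.5) + 567.0
y = 1.334146 × 54.5 + 567.0 = 72.7110 + 567.0 = 639.7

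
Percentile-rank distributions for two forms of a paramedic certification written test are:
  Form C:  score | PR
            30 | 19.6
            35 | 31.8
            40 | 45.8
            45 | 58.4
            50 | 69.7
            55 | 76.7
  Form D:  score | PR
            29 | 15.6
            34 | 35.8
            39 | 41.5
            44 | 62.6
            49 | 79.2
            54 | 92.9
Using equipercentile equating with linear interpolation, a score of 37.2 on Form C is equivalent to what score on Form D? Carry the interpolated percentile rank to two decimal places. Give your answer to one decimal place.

PR of 37.2 on Form C: 31.8 + (37.2 − 35)/(40 − 35) × (45.8 − 31.8) = 37.96
On Form D, PR 37.96 falls between score 34 (PR 35.8) and 39 (PR 41.5).
Interpolate: 34 + (37.96 − 35.8)/(41.5 − 35.8) × (39 − 34) = 35.9

35.9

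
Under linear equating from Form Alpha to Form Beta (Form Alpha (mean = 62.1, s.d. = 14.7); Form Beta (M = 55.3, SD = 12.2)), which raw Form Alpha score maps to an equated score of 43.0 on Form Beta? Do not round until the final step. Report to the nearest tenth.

47.3

Invert y = (SD_Y/SD_X)(x − M_X) + M_Y:
x = (SD_X/SD_Y)(y − M_Y) + M_X = (14.7/12.2)(43.0 − 55.3) + 62.1
x = 1.204918 × -12.300 + 62.1 = 47.3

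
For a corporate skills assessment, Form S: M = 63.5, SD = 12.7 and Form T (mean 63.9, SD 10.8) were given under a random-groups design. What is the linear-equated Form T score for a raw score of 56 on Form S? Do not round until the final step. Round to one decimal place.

57.5

Linear equating: y = (SD_Y/SD_X)(x − M_X) + M_Y
y = (10.8/12.7)(56 − 63.5) + 63.9
y = 0.850394 × -7.5 + 63.9 = -6.3780 + 63.9 = 57.5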